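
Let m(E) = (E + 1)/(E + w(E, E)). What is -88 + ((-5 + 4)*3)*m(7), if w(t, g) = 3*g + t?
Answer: -3104/35 ≈ -88.686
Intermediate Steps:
w(t, g) = t + 3*g
m(E) = (1 + E)/(5*E) (m(E) = (E + 1)/(E + (E + 3*E)) = (1 + E)/(E + 4*E) = (1 + E)/((5*E)) = (1 + E)*(1/(5*E)) = (1 + E)/(5*E))
-88 + ((-5 + 4)*3)*m(7) = -88 + ((-5 + 4)*3)*((⅕)*(1 + 7)/7) = -88 + (-1*3)*((⅕)*(⅐)*8) = -88 - 3*8/35 = -88 - 24/35 = -3104/35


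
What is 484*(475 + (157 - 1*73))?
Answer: 270556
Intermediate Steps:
484*(475 + (157 - 1*73)) = 484*(475 + (157 - 73)) = 484*(475 + 84) = 484*559 = 270556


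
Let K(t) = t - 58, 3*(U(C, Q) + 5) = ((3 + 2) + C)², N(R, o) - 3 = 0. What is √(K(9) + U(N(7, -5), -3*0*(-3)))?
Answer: 7*I*√6/3 ≈ 5.7155*I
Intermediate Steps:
N(R, o) = 3 (N(R, o) = 3 + 0 = 3)
U(C, Q) = -5 + (5 + C)²/3 (U(C, Q) = -5 + ((3 + 2) + C)²/3 = -5 + (5 + C)²/3)
K(t) = -58 + t
√(K(9) + U(N(7, -5), -3*0*(-3))) = √((-58 + 9) + (-5 + (5 + 3)²/3)) = √(-49 + (-5 + (⅓)*8²)) = √(-49 + (-5 + (⅓)*64)) = √(-49 + (-5 + 64/3)) = √(-49 + 49/3) = √(-98/3) = 7*I*√6/3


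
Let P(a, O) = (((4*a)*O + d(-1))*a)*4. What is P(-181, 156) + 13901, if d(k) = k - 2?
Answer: 81787529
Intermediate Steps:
d(k) = -2 + k
P(a, O) = 4*a*(-3 + 4*O*a) (P(a, O) = (((4*a)*O + (-2 - 1))*a)*4 = ((4*O*a - 3)*a)*4 = ((-3 + 4*O*a)*a)*4 = (a*(-3 + 4*O*a))*4 = 4*a*(-3 + 4*O*a))
P(-181, 156) + 13901 = 4*(-181)*(-3 + 4*156*(-181)) + 13901 = 4*(-181)*(-3 - 112944) + 13901 = 4*(-181)*(-112947) + 13901 = 81773628 + 13901 = 81787529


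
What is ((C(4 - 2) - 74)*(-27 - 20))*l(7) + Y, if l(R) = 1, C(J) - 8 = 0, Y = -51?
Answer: 3051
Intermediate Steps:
C(J) = 8 (C(J) = 8 + 0 = 8)
((C(4 - 2) - 74)*(-27 - 20))*l(7) + Y = ((8 - 74)*(-27 - 20))*1 - 51 = -66*(-47)*1 - 51 = 3102*1 - 51 = 3102 - 51 = 3051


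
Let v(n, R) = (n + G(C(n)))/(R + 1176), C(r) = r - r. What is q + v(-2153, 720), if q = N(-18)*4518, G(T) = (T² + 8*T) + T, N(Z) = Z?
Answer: -154192457/1896 ≈ -81325.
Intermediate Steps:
C(r) = 0
G(T) = T² + 9*T
v(n, R) = n/(1176 + R) (v(n, R) = (n + 0*(9 + 0))/(R + 1176) = (n + 0*9)/(1176 + R) = (n + 0)/(1176 + R) = n/(1176 + R))
q = -81324 (q = -18*4518 = -81324)
q + v(-2153, 720) = -81324 - 2153/(1176 + 720) = -81324 - 2153/1896 = -154192457/1896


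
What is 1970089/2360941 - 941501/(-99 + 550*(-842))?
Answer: 25912161712/9037896779 ≈ 2.8671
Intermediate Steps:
1970089/2360941 - 941501/(-99 + 550*(-842)) = 1970089*(1/2360941) - 941501/(-99 - 463100) = 179099/214631 - 941501/(-463199) = 179099/214631 - 941501*(-1/463199) = 179099/214631 + 85591/42109 = 25912161712/9037896779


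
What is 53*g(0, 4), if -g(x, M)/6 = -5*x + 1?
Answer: -318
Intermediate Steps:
g(x, M) = -6 + 30*x (g(x, M) = -6*(-5*x + 1) = -6*(1 - 5*x) = -6 + 30*x)
53*g(0, 4) = 53*(-6 + 30*0) = 53*(-6 + 0) = 53*(-6) = -318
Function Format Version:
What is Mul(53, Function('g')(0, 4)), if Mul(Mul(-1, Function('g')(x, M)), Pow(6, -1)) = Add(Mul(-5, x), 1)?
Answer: -318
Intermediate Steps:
Function('g')(x, M) = Add(-6, Mul(30, x)) (Function('g')(x, M) = Mul(-6, Add(Mul(-5, x), 1)) = Mul(-6, Add(1, Mul(-5, x))) = Add(-6, Mul(30, x)))
Mul(53, Function('g')(0, 4)) = Mul(53, Add(-6, Mul(30, 0))) = Mul(53, Add(-6, 0)) = Mul(53, -6) = -318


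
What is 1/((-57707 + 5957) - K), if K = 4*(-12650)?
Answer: -1/1150 ≈ -0.00086956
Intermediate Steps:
K = -50600
1/((-57707 + 5957) - K) = 1/((-57707 + 5957) - 1*(-50600)) = 1/(-51750 + 50600) = 1/(-1150) = -1/1150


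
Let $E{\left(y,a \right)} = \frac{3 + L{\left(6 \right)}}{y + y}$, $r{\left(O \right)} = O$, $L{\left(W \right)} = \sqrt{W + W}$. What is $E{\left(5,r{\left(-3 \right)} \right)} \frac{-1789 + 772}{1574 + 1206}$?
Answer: $- \frac{3051}{27800} - \frac{1017 \sqrt{3}}{13900} \approx -0.23647$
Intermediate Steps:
$L{\left(W \right)} = \sqrt{2} \sqrt{W}$ ($L{\left(W \right)} = \sqrt{2 W} = \sqrt{2} \sqrt{W}$)
$E{\left(y,a \right)} = \frac{3 + 2 \sqrt{3}}{2 y}$ ($E{\left(y,a \right)} = \frac{3 + \sqrt{2} \sqrt{6}}{y + y} = \frac{3 + 2 \sqrt{3}}{2 y}$)
$E{\left(5,r{\left(-3 \right)} \right)} \frac{-1789 + 772}{1574 + 1206} = \frac{\frac{3}{2} + \sqrt{3}}{5} \frac{-1789 + 772}{1574 + 1206} = \frac{\frac{3}{2} + \sqrt{3}}{5} \left(- \frac{1017}{2780}\right) = \left(\frac{3}{10} + \frac{\sqrt{3}}{5}\right) \left(\left(-1017\right) \frac{1}{2780}\right) = \left(\frac{3}{10} + \frac{\sqrt{3}}{5}\right) \left(- \frac{1017}{2780}\right) = - \frac{3051}{27800} - \frac{1017 \sqrt{3}}{13900}$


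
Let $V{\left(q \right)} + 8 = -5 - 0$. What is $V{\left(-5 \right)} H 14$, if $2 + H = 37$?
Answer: $-6370$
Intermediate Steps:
$H = 35$ ($H = -2 + 37 = 35$)
$V{\left(q \right)} = -13$ ($V{\left(q \right)} = -8 - 5 = -13$)
$V{\left(-5 \right)} H 14 = \left(-13\right) 35 \cdot 14 = \left(-455\right) 14 = -6370$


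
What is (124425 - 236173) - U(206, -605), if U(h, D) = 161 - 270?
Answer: -111639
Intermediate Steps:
U(h, D) = -109
(124425 - 236173) - U(206, -605) = (124425 - 236173) - 1*(-109) = -111748 + 109 = -111639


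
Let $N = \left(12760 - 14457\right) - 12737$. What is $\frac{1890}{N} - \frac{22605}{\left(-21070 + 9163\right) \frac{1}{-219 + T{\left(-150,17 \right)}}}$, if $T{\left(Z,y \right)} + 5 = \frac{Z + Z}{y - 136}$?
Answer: $- \frac{204812588245}{486952641} \approx -420.6$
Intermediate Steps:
$T{\left(Z,y \right)} = -5 + \frac{2 Z}{-136 + y}$ ($T{\left(Z,y \right)} = -5 + \frac{Z + Z}{y - 136} = -5 + \frac{2 Z}{-136 + y}$)
$N = -14434$ ($N = -1697 - 12737 = -14434$)
$\frac{1890}{N} - \frac{22605}{\left(-21070 + 9163\right) \frac{1}{-219 + T{\left(-150,17 \right)}}} = \frac{1890}{-14434} - \frac{22605}{\left(-21070 + 9163\right) \frac{1}{-219 + \frac{680 - 85 + 2 \left(-150\right)}{-136 + 17}}} = 1890 \left(- \frac{1}{14434}\right) - \frac{22605}{\left(-11907\right) \frac{1}{-219 + \frac{680 - 85 - 300}{-119}}} = - \frac{135}{1031} - \frac{22605}{\left(-11907\right) \frac{1}{-219 - \frac{295}{119}}} = - \frac{135}{1031} - \frac{22605}{\left(-11907\right) \frac{1}{- \frac{26356}{119}}} = - \frac{135}{1031} - \frac{22605}{\left(-11907\right) \left(- \frac{119}{26356}\right)} = - \frac{135}{1031} - \frac{22605}{\frac{1416933}{26356}} = - \frac{135}{1031} - \frac{198592460}{472311} = - \frac{204812588245}{486952641}$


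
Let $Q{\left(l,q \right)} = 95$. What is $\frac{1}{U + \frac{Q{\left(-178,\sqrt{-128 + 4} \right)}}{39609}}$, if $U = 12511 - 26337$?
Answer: $- \frac{39609}{547633939} \approx -7.2328 \cdot 10^{-5}$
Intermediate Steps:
$U = -13826$ ($U = 12511 - 26337 = -13826$)
$\frac{1}{U + \frac{Q{\left(-178,\sqrt{-128 + 4} \right)}}{39609}} = \frac{1}{-13826 + \frac{95}{39609}} = \frac{1}{- \frac{547633939}{39609}} = - \frac{39609}{547633939}$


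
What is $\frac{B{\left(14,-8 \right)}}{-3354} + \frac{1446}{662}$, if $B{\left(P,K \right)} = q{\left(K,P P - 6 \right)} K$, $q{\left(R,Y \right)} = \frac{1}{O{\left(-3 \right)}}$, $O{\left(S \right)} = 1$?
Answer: $\frac{1213795}{555087} \approx 2.1867$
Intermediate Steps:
$q{\left(R,Y \right)} = 1$ ($q{\left(R,Y \right)} = 1^{-1} = 1$)
$B{\left(P,K \right)} = K$ ($B{\left(P,K \right)} = 1 K = K$)
$\frac{B{\left(14,-8 \right)}}{-3354} + \frac{1446}{662} = - \frac{8}{-3354} + \frac{1446}{662} = \left(-8\right) \left(- \frac{1}{3354}\right) + 1446 \cdot \frac{1}{662} = \frac{4}{1677} + \frac{723}{331} = \frac{1213795}{555087}$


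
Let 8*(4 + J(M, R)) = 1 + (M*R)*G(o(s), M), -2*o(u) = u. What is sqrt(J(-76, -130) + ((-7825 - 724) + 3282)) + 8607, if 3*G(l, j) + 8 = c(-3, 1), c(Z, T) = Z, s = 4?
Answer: 8607 + I*sqrt(1411086)/12 ≈ 8607.0 + 98.991*I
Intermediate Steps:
o(u) = -u/2
G(l, j) = -11/3 (G(l, j) = -8/3 + (1/3)*(-3) = -8/3 - 1 = -11/3)
J(M, R) = -31/8 - 11*M*R/24 (J(M, R) = -4 + (1 + (M*R)*(-11/3))/8 = -4 + (1 - 11*M*R/3)/8 = -4 + (1/8 - 11*M*R/24) = -31/8 - 11*M*R/24)
sqrt(J(-76, -130) + ((-7825 - 724) + 3282)) + 8607 = sqrt((-31/8 - 11/24*(-76)*(-130)) + ((-7825 - 724) + 3282)) + 8607 = sqrt((-31/8 - 13585/3) + (-8549 + 3282)) + 8607 = sqrt(-108773/24 - 5267) + 8607 = sqrt(-235181/24) + 8607 = I*sqrt(1411086)/12 + 8607 = 8607 + I*sqrt(1411086)/12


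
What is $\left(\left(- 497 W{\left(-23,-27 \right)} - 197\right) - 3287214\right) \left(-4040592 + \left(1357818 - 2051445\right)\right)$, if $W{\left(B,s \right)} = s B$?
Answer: $17024478766512$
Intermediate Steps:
$W{\left(B,s \right)} = B s$
$\left(\left(- 497 W{\left(-23,-27 \right)} - 197\right) - 3287214\right) \left(-4040592 + \left(1357818 - 2051445\right)\right) = \left(\left(- 497 \left(\left(-23\right) \left(-27\right)\right) - 197\right) - 3287214\right) \left(-4040592 + \left(1357818 - 2051445\right)\right) = \left(\left(\left(-497\right) 621 - 197\right) - 3287214\right) \left(-4040592 - 693627\right) = \left(\left(-308637 - 197\right) - 3287214\right) \left(-4734219\right) = \left(-308834 - 3287214\right) \left(-4734219\right) = \left(-3596048\right) \left(-4734219\right) = 17024478766512$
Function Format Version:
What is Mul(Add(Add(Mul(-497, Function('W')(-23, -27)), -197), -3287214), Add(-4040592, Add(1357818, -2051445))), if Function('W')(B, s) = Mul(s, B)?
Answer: 17024478766512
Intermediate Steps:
Function('W')(B, s) = Mul(B, s)
Mul(Add(Add(Mul(-497, Function('W')(-23, -27)), -197), -3287214), Add(-4040592, Add(1357818, -2051445))) = Mul(Add(Add(Mul(-497, Mul(-23, -27)), -197), -3287214), Add(-4040592, Add(1357818, -2051445))) = Mul(Add(Add(Mul(-497, 621), -197), -3287214), Add(-4040592, -693627)) = Mul(Add(Add(-308637, -197), -3287214), -4734219) = Mul(Add(-308834, -3287214), -4734219) = Mul(-3596048, -4734219) = 17024478766512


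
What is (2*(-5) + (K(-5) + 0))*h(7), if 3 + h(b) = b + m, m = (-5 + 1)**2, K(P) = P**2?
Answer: 300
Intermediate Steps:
m = 16 (m = (-4)**2 = 16)
h(b) = 13 + b (h(b) = -3 + (b + 16) = -3 + (16 + b) = 13 + b)
(2*(-5) + (K(-5) + 0))*h(7) = (2*(-5) + ((-5)**2 + 0))*(13 + 7) = (-10 + (25 + 0))*20 = (-10 + 25)*20 = 15*20 = 300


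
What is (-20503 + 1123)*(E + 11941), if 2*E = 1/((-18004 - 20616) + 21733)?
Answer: -1302643925590/5629 ≈ -2.3142e+8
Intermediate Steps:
E = -1/33774 (E = 1/(2*((-18004 - 20616) + 21733)) = 1/(2*(-38620 + 21733)) = (½)/(-16887) = (½)*(-1/16887) = -1/33774 ≈ -2.9609e-5)
(-20503 + 1123)*(E + 11941) = (-20503 + 1123)*(-1/33774 + 11941) = -19380*403295333/33774 = -1302643925590/5629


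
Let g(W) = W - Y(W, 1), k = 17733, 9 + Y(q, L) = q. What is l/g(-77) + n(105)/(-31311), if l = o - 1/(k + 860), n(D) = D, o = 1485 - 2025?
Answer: -4990268732/83166489 ≈ -60.003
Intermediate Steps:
o = -540
Y(q, L) = -9 + q
l = -10040221/18593 (l = -540 - 1/(17733 + 860) = -540 - 1/18593 = -10040221/18593 ≈ -540.00)
g(W) = 9 (g(W) = W - (-9 + W) = W + (9 - W) = 9)
l/g(-77) + n(105)/(-31311) = -10040221/18593/9 + 105/(-31311) = -10040221/18593*⅑ + 105*(-1/31311) = -10040221/167337 - 5/1491 = -4990268732/83166489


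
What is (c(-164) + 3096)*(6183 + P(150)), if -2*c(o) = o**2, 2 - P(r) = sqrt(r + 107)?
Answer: -64027120 + 10352*sqrt(257) ≈ -6.3861e+7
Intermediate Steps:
P(r) = 2 - sqrt(107 + r) (P(r) = 2 - sqrt(r + 107) = 2 - sqrt(107 + r))
c(o) = -o**2/2
(c(-164) + 3096)*(6183 + P(150)) = (-1/2*(-164)**2 + 3096)*(6183 + (2 - sqrt(107 + 150))) = (-1/2*26896 + 3096)*(6183 + (2 - sqrt(257))) = (-13448 + 3096)*(6185 - sqrt(257)) = -10352*(6185 - sqrt(257)) = -64027120 + 10352*sqrt(257)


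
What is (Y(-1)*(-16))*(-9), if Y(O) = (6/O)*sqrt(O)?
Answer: -864*I ≈ -864.0*I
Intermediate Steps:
Y(O) = 6/sqrt(O)
(Y(-1)*(-16))*(-9) = ((6/sqrt(-1))*(-16))*(-9) = ((6*(-I))*(-16))*(-9) = (-6*I*(-16))*(-9) = (96*I)*(-9) = -864*I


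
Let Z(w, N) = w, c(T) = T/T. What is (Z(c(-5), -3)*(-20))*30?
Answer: -600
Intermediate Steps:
c(T) = 1
(Z(c(-5), -3)*(-20))*30 = (1*(-20))*30 = -20*30 = -600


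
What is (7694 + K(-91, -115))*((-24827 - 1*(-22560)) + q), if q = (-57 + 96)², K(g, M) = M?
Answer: -5653934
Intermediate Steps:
q = 1521 (q = 39² = 1521)
(7694 + K(-91, -115))*((-24827 - 1*(-22560)) + q) = (7694 - 115)*((-24827 - 1*(-22560)) + 1521) = 7579*((-24827 + 22560) + 1521) = 7579*(-2267 + 1521) = 7579*(-746) = -5653934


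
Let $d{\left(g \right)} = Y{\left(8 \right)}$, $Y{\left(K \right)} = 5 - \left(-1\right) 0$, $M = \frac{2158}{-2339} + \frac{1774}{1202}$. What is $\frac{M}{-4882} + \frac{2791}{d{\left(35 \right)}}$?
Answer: $\frac{19154120585543}{34314088990} \approx 558.2$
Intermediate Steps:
$M = \frac{777735}{1405739}$ ($M = 2158 \left(- \frac{1}{2339}\right) + 1774 \cdot \frac{1}{1202} = - \frac{2158}{2339} + \frac{887}{601} = \frac{777735}{1405739} \approx 0.55326$)
$Y{\left(K \right)} = 5$ ($Y{\left(K \right)} = 5 - 0 = 5 + 0 = 5$)
$d{\left(g \right)} = 5$
$\frac{M}{-4882} + \frac{2791}{d{\left(35 \right)}} = \frac{777735}{1405739 \left(-4882\right)} + \frac{2791}{5} = \frac{777735}{1405739} \left(- \frac{1}{4882}\right) + 2791 \cdot \frac{1}{5} = - \frac{777735}{6862817798} + \frac{2791}{5} = \frac{19154120585543}{34314088990}$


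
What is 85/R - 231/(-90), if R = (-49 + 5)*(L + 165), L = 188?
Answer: 596707/232980 ≈ 2.5612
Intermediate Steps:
R = -15532 (R = (-49 + 5)*(188 + 165) = -44*353 = -15532)
85/R - 231/(-90) = 85/(-15532) - 231/(-90) = 85*(-1/15532) - 231*(-1/90) = -85/15532 + 77/30 = 596707/232980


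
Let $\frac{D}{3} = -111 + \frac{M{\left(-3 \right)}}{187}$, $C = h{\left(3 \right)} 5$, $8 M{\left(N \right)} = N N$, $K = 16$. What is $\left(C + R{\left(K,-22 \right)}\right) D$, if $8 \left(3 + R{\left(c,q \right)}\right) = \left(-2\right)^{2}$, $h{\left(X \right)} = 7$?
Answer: $- \frac{32379165}{2992} \approx -10822.0$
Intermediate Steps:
$M{\left(N \right)} = \frac{N^{2}}{8}$ ($M{\left(N \right)} = \frac{N N}{8} = \frac{N^{2}}{8}$)
$R{\left(c,q \right)} = - \frac{5}{2}$ ($R{\left(c,q \right)} = -3 + \frac{\left(-2\right)^{2}}{8} = -3 + \frac{1}{8} \cdot 4 = -3 + \frac{1}{2} = - \frac{5}{2}$)
$C = 35$ ($C = 7 \cdot 5 = 35$)
$D = - \frac{498141}{1496}$ ($D = 3 \left(-111 + \frac{\frac{1}{8} \left(-3\right)^{2}}{187}\right) = 3 \left(-111 + \frac{1}{8} \cdot 9 \cdot \frac{1}{187}\right) = 3 \left(-111 + \frac{9}{8} \cdot \frac{1}{187}\right) = 3 \left(-111 + \frac{9}{1496}\right) = 3 \left(- \frac{166047}{1496}\right) = - \frac{498141}{1496} \approx -332.98$)
$\left(C + R{\left(K,-22 \right)}\right) D = \left(35 - \frac{5}{2}\right) \left(- \frac{498141}{1496}\right) = \frac{65}{2} \left(- \frac{498141}{1496}\right) = - \frac{32379165}{2992}$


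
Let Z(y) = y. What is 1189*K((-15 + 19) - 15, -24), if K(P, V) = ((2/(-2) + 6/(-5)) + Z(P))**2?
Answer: 5179284/25 ≈ 2.0717e+5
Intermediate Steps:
K(P, V) = (-11/5 + P)**2 (K(P, V) = ((2/(-2) + 6/(-5)) + P)**2 = ((2*(-1/2) + 6*(-1/5)) + P)**2 = ((-1 - 6/5) + P)**2 = (-11/5 + P)**2)
1189*K((-15 + 19) - 15, -24) = 1189*((-11 + 5*((-15 + 19) - 15))**2/25) = 1189*((-11 + 5*(4 - 15))**2/25) = 1189*((-11 + 5*(-11))**2/25) = 1189*((-11 - 55)**2/25) = 1189*((1/25)*(-66)**2) = 1189*((1/25)*4356) = 1189*(4356/25) = 5179284/25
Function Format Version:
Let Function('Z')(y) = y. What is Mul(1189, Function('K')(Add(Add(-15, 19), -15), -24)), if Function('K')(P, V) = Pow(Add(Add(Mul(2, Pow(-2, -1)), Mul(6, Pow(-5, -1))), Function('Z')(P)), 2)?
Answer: Rational(5179284, 25) ≈ 2.0717e+5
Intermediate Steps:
Function('K')(P, V) = Pow(Add(Rational(-11, 5), P), 2) (Function('K')(P, V) = Pow(Add(Add(Mul(2, Pow(-2, -1)), Mul(6, Pow(-5, -1))), P), 2) = Pow(Add(Add(Mul(2, Rational(-1, 2)), Mul(6, Rational(-1, 5))), P), 2) = Pow(Add(Add(-1, Rational(-6, 5)), P), 2) = Pow(Add(Rational(-11, 5), P), 2))
Mul(1189, Function('K')(Add(Add(-15, 19), -15), -24)) = Mul(1189, Mul(Rational(1, 25), Pow(Add(-11, Mul(5, Add(Add(-15, 19), -15))), 2))) = Mul(1189, Mul(Rational(1, 25), Pow(Add(-11, Mul(5, Add(4, -15))), 2))) = Mul(1189, Mul(Rational(1, 25), Pow(Add(-11, Mul(5, -11)), 2))) = Mul(1189, Mul(Rational(1, 25), Pow(Add(-11, -55), 2))) = Mul(1189, Mul(Rational(1, 25), Pow(-66, 2))) = Mul(1189, Mul(Rational(1, 25), 4356)) = Mul(1189, Rational(4356, 25)) = Rational(5179284, 25)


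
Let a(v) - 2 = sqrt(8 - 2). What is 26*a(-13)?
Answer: 52 + 26*sqrt(6) ≈ 115.69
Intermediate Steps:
a(v) = 2 + sqrt(6) (a(v) = 2 + sqrt(8 - 2) = 2 + sqrt(6))
26*a(-13) = 26*(2 + sqrt(6)) = 52 + 26*sqrt(6)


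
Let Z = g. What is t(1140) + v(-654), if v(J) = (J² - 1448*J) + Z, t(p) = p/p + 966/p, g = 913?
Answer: 261368341/190 ≈ 1.3756e+6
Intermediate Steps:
t(p) = 1 + 966/p
Z = 913
v(J) = 913 + J² - 1448*J (v(J) = (J² - 1448*J) + 913 = 913 + J² - 1448*J)
t(1140) + v(-654) = (966 + 1140)/1140 + (913 + (-654)² - 1448*(-654)) = (1/1140)*2106 + (913 + 427716 + 946992) = 351/190 + 1375621 = 261368341/190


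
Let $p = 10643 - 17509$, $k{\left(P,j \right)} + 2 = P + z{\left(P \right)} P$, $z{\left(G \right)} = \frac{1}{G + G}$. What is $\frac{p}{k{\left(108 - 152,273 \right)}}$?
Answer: $\frac{13732}{91} \approx 150.9$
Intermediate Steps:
$z{\left(G \right)} = \frac{1}{2 G}$
$k{\left(P,j \right)} = - \frac{3}{2} + P$ ($k{\left(P,j \right)} = -2 + \left(P + \frac{1}{2 P} P\right) = -2 + \left(P + \frac{1}{2}\right) = -2 + \left(\frac{1}{2} + P\right) = - \frac{3}{2} + P$)
$p = -6866$ ($p = 10643 - 17509 = -6866$)
$\frac{p}{k{\left(108 - 152,273 \right)}} = - \frac{6866}{- \frac{3}{2} + \left(108 - 152\right)} = - \frac{6866}{- \frac{3}{2} - 44} = - \frac{6866}{- \frac{91}{2}} = \left(-6866\right) \left(- \frac{2}{91}\right) = \frac{13732}{91}$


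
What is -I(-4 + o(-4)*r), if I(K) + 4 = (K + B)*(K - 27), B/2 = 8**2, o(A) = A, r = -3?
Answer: 2588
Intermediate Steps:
B = 128 (B = 2*8**2 = 2*64 = 128)
I(K) = -4 + (-27 + K)*(128 + K) (I(K) = -4 + (K + 128)*(K - 27) = -4 + (128 + K)*(-27 + K) = -4 + (-27 + K)*(128 + K))
-I(-4 + o(-4)*r) = -(-3460 + (-4 - 4*(-3))**2 + 101*(-4 - 4*(-3))) = -(-3460 + (-4 + 12)**2 + 101*(-4 + 12)) = -(-3460 + 8**2 + 101*8) = -(-3460 + 64 + 808) = -1*(-2588) = 2588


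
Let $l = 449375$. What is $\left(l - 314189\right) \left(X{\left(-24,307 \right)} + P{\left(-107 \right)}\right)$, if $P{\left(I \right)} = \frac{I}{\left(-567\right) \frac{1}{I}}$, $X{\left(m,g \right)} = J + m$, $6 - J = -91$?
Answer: $\frac{1349246404}{189} \approx 7.1389 \cdot 10^{6}$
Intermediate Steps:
$J = 97$ ($J = 6 - -91 = 6 + 91 = 97$)
$X{\left(m,g \right)} = 97 + m$
$P{\left(I \right)} = - \frac{I^{2}}{567}$ ($P{\left(I \right)} = I \left(- \frac{I}{567}\right) = - \frac{I^{2}}{567}$)
$\left(l - 314189\right) \left(X{\left(-24,307 \right)} + P{\left(-107 \right)}\right) = \left(449375 - 314189\right) \left(\left(97 - 24\right) - \frac{\left(-107\right)^{2}}{567}\right) = 135186 \left(73 - \frac{11449}{567}\right) = 135186 \cdot \frac{29942}{567} = \frac{1349246404}{189}$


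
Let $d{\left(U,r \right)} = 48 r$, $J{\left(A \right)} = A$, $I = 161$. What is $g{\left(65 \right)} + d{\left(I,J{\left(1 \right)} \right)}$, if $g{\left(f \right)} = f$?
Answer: $113$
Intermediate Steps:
$g{\left(65 \right)} + d{\left(I,J{\left(1 \right)} \right)} = 65 + 48 \cdot 1 = 65 + 48 = 113$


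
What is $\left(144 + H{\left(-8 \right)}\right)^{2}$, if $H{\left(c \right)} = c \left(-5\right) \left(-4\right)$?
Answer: $256$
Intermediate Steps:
$H{\left(c \right)} = 20 c$ ($H{\left(c \right)} = - 5 c \left(-4\right) = 20 c$)
$\left(144 + H{\left(-8 \right)}\right)^{2} = \left(144 + 20 \left(-8\right)\right)^{2} = \left(144 - 160\right)^{2} = \left(-16\right)^{2} = 256$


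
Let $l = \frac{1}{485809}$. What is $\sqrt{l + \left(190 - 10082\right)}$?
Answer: $\frac{i \sqrt{4805622627}}{697} \approx 99.458 i$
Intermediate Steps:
$l = \frac{1}{485809} \approx 2.0584 \cdot 10^{-6}$
$\sqrt{l + \left(190 - 10082\right)} = \sqrt{\frac{1}{485809} + \left(190 - 10082\right)} = \sqrt{\frac{1}{485809} - 9892} = \sqrt{- \frac{4805622627}{485809}} = \frac{i \sqrt{4805622627}}{697}$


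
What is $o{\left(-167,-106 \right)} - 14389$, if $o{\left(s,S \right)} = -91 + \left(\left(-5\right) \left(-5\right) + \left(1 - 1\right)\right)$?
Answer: $-14455$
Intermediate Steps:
$o{\left(s,S \right)} = -66$ ($o{\left(s,S \right)} = -91 + \left(25 + 0\right) = -91 + 25 = -66$)
$o{\left(-167,-106 \right)} - 14389 = -66 - 14389 = -14455$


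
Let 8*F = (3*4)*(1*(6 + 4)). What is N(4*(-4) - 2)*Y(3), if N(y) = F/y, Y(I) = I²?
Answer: -15/2 ≈ -7.5000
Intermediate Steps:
F = 15 (F = ((3*4)*(1*(6 + 4)))/8 = (12*(1*10))/8 = (12*10)/8 = (⅛)*120 = 15)
N(y) = 15/y
N(4*(-4) - 2)*Y(3) = (15/(4*(-4) - 2))*3² = (15/(-16 - 2))*9 = (15/(-18))*9 = (15*(-1/18))*9 = -⅚*9 = -15/2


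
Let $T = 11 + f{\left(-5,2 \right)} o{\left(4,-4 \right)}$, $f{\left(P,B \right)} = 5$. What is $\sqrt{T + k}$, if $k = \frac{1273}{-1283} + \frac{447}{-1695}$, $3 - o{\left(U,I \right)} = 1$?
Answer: $\frac{\sqrt{10374974874785}}{724895} \approx 4.4434$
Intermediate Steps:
$o{\left(U,I \right)} = 2$ ($o{\left(U,I \right)} = 3 - 1 = 2$)
$k = - \frac{910412}{724895}$ ($k = 1273 \left(- \frac{1}{1283}\right) + 447 \left(- \frac{1}{1695}\right) = - \frac{1273}{1283} - \frac{149}{565} = - \frac{910412}{724895} \approx -1.2559$)
$T = 21$ ($T = 11 + 5 \cdot 2 = 11 + 10 = 21$)
$\sqrt{T + k} = \sqrt{21 - \frac{910412}{724895}} = \sqrt{\frac{14312383}{724895}} = \frac{\sqrt{10374974874785}}{724895}$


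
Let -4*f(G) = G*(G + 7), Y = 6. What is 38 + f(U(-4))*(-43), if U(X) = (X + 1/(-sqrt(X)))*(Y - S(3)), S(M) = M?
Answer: 10541/16 - 2193*I/8 ≈ 658.81 - 274.13*I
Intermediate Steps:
U(X) = -3/sqrt(X) + 3*X (U(X) = (X + 1/(-sqrt(X)))*(6 - 1*3) = (X - 1/sqrt(X))*(6 - 3) = (X - 1/sqrt(X))*3 = -3/sqrt(X) + 3*X)
f(G) = -G*(7 + G)/4 (f(G) = -G*(G + 7)/4 = -G*(7 + G)/4)
38 + f(U(-4))*(-43) = 38 - (-(-3)*I/2 + 3*(-4))*(7 + (-(-3)*I/2 + 3*(-4)))/4*(-43) = 38 - (-(-3)*I/2 - 12)*(7 + (-(-3)*I/2 - 12))/4*(-43) = 38 - (3*I/2 - 12)*(7 + (3*I/2 - 12))/4*(-43) = 38 - (-12 + 3*I/2)*(7 + (-12 + 3*I/2))/4*(-43) = 38 - (-12 + 3*I/2)*(-5 + 3*I/2)/4*(-43) = 38 + 43*(-12 + 3*I/2)*(-5 + 3*I/2)/4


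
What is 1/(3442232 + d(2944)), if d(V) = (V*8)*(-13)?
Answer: 1/3136056 ≈ 3.1887e-7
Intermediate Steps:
d(V) = -104*V (d(V) = (8*V)*(-13) = -104*V)
1/(3442232 + d(2944)) = 1/(3442232 - 104*2944) = 1/(3442232 - 306176) = 1/3136056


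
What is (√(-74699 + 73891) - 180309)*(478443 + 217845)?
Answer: -125546992992 + 1392576*I*√202 ≈ -1.2555e+11 + 1.9792e+7*I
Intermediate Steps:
(√(-74699 + 73891) - 180309)*(478443 + 217845) = (√(-808) - 180309)*696288 = (2*I*√202 - 180309)*696288 = (-180309 + 2*I*√202)*696288 = -125546992992 + 1392576*I*√202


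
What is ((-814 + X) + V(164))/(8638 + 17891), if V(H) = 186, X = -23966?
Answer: -8198/8843 ≈ -0.92706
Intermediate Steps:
((-814 + X) + V(164))/(8638 + 17891) = ((-814 - 23966) + 186)/(8638 + 17891) = (-24780 + 186)/26529 = -24594*1/26529 = -8198/8843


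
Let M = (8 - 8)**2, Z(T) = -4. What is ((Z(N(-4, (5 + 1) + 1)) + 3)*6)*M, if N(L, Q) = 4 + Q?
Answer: 0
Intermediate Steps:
M = 0 (M = 0**2 = 0)
((Z(N(-4, (5 + 1) + 1)) + 3)*6)*M = ((-4 + 3)*6)*0 = -1*6*0 = -6*0 = 0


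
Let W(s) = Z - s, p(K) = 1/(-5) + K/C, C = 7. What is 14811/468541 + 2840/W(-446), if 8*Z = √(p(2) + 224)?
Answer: 1335978258177167/208765000718377 - 22720*√274505/445563997 ≈ 6.3727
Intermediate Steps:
p(K) = -⅕ + K/7 (p(K) = 1/(-5) + K/7 = 1*(-⅕) + K*(⅐) = -⅕ + K/7)
Z = √274505/280 (Z = √((-⅕ + (⅐)*2) + 224)/8 = √((-⅕ + 2/7) + 224)/8 = √(3/35 + 224)/8 = √(7843/35)/8 = (√274505/35)/8 = √274505/280 ≈ 1.8712)
W(s) = -s + √274505/280 (W(s) = √274505/280 - s = -s + √274505/280)
14811/468541 + 2840/W(-446) = 14811/468541 + 2840/(-1*(-446) + √274505/280) = 14811*(1/468541) + 2840/(446 + √274505/280) = 14811/468541 + 2840/(446 + √274505/280)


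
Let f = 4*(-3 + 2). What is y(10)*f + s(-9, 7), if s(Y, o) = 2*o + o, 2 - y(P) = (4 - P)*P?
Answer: -227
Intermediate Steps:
y(P) = 2 - P*(4 - P) (y(P) = 2 - (4 - P)*P = 2 - P*(4 - P))
s(Y, o) = 3*o
f = -4 (f = 4*(-1) = -4)
y(10)*f + s(-9, 7) = (2 + 10**2 - 4*10)*(-4) + 3*7 = (2 + 100 - 40)*(-4) + 21 = 62*(-4) + 21 = -248 + 21 = -227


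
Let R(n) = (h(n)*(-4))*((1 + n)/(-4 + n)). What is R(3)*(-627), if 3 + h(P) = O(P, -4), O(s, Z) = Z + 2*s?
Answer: 10032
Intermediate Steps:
h(P) = -7 + 2*P (h(P) = -3 + (-4 + 2*P) = -7 + 2*P)
R(n) = (1 + n)*(28 - 8*n)/(-4 + n) (R(n) = ((-7 + 2*n)*(-4))*((1 + n)/(-4 + n)) = (28 - 8*n)*((1 + n)/(-4 + n)) = (1 + n)*(28 - 8*n)/(-4 + n))
R(3)*(-627) = (4*(7 - 2*3² + 5*3)/(-4 + 3))*(-627) = (4*(7 - 2*9 + 15)/(-1))*(-627) = (4*(-1)*(7 - 18 + 15))*(-627) = (4*(-1)*4)*(-627) = -16*(-627) = 10032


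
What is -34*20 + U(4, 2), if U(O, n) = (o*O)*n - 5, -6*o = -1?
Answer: -2051/3 ≈ -683.67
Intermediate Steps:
o = ⅙ (o = -⅙*(-1) = ⅙ ≈ 0.16667)
U(O, n) = -5 + O*n/6 (U(O, n) = (O/6)*n - 5 = O*n/6 - 5 = -5 + O*n/6)
-34*20 + U(4, 2) = -34*20 + (-5 + (⅙)*4*2) = -680 + (-5 + 4/3) = -680 - 11/3 = -2051/3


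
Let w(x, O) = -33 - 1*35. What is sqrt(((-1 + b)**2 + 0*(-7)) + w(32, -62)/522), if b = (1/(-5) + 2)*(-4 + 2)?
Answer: sqrt(3979351)/435 ≈ 4.5858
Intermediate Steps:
w(x, O) = -68 (w(x, O) = -33 - 35 = -68)
b = -18/5 (b = (-1/5 + 2)*(-2) = (9/5)*(-2) = -18/5 ≈ -3.6000)
sqrt(((-1 + b)**2 + 0*(-7)) + w(32, -62)/522) = sqrt(((-1 - 18/5)**2 + 0*(-7)) - 68/522) = sqrt(((-23/5)**2 + 0) - 68*1/522) = sqrt((529/25 + 0) - 34/261) = sqrt(529/25 - 34/261) = sqrt(137219/6525) = sqrt(3979351)/435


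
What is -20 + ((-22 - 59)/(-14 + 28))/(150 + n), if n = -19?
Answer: -36761/1834 ≈ -20.044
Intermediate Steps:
-20 + ((-22 - 59)/(-14 + 28))/(150 + n) = -20 + ((-22 - 59)/(-14 + 28))/(150 - 19) = -20 - 81/14/131 = -20 - 81*1/14*(1/131) = -20 - 81/14*1/131 = -20 - 81/1834 = -36761/1834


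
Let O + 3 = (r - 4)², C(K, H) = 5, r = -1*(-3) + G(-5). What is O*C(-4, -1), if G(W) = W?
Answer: 165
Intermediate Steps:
r = -2 (r = -1*(-3) - 5 = 3 - 5 = -2)
O = 33 (O = -3 + (-2 - 4)² = -3 + (-6)² = -3 + 36 = 33)
O*C(-4, -1) = 33*5 = 165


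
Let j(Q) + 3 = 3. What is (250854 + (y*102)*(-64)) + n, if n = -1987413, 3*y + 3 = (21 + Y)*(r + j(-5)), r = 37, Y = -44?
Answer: 121745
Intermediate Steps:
j(Q) = 0 (j(Q) = -3 + 3 = 0)
y = -854/3 (y = -1 + ((21 - 44)*(37 + 0))/3 = -1 + (-23*37)/3 = -1 + (⅓)*(-851) = -1 - 851/3 = -854/3 ≈ -284.67)
(250854 + (y*102)*(-64)) + n = (250854 - 854/3*102*(-64)) - 1987413 = (250854 - 29036*(-64)) - 1987413 = (250854 + 1858304) - 1987413 = 2109158 - 1987413 = 121745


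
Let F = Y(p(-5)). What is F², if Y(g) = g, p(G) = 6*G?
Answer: 900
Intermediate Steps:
F = -30 (F = 6*(-5) = -30)
F² = (-30)² = 900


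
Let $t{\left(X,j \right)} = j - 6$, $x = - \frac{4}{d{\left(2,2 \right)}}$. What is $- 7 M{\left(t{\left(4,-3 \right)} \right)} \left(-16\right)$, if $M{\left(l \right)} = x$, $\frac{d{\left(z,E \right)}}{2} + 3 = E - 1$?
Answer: $112$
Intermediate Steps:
$d{\left(z,E \right)} = -8 + 2 E$ ($d{\left(z,E \right)} = -6 + 2 \left(E - 1\right) = -6 + 2 \left(-1 + E\right) = -6 + \left(-2 + 2 E\right) = -8 + 2 E$)
$x = 1$ ($x = - \frac{4}{-8 + 2 \cdot 2} = - \frac{4}{-8 + 4} = - \frac{4}{-4} = \left(-4\right) \left(- \frac{1}{4}\right) = 1$)
$t{\left(X,j \right)} = -6 + j$ ($t{\left(X,j \right)} = j - 6 = -6 + j$)
$M{\left(l \right)} = 1$
$- 7 M{\left(t{\left(4,-3 \right)} \right)} \left(-16\right) = \left(-7\right) 1 \left(-16\right) = \left(-7\right) \left(-16\right) = 112$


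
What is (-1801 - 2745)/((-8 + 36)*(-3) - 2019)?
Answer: 4546/2103 ≈ 2.1617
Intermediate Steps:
(-1801 - 2745)/((-8 + 36)*(-3) - 2019) = -4546/(28*(-3) - 2019) = -4546/(-84 - 2019) = -4546/(-2103) = -4546*(-1/2103) = 4546/2103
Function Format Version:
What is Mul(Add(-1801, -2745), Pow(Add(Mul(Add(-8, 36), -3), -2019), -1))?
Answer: Rational(4546, 2103) ≈ 2.1617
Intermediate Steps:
Mul(Add(-1801, -2745), Pow(Add(Mul(Add(-8, 36), -3), -2019), -1)) = Mul(-4546, Pow(Add(Mul(28, -3), -2019), -1)) = Mul(-4546, Pow(Add(-84, -2019), -1)) = Mul(-4546, Pow(-2103, -1)) = Mul(-4546, Rational(-1, 2103)) = Rational(4546, 2103)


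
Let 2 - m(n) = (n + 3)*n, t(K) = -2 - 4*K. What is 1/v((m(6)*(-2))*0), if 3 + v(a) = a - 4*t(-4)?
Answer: -1/59 ≈ -0.016949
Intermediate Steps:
m(n) = 2 - n*(3 + n) (m(n) = 2 - (n + 3)*n = 2 - (3 + n)*n = 2 - n*(3 + n))
v(a) = -59 + a (v(a) = -3 + (a - 4*(-2 - 4*(-4))) = -3 + (a - 4*(-2 + 16)) = -3 + (a - 4*14) = -3 + (a - 56) = -3 + (-56 + a) = -59 + a)
1/v((m(6)*(-2))*0) = 1/(-59 + ((2 - 1*6² - 3*6)*(-2))*0) = 1/(-59 + ((2 - 1*36 - 18)*(-2))*0) = 1/(-59 + ((2 - 36 - 18)*(-2))*0) = 1/(-59 - 52*(-2)*0) = 1/(-59 + 104*0) = 1/(-59 + 0) = 1/(-59) = -1/59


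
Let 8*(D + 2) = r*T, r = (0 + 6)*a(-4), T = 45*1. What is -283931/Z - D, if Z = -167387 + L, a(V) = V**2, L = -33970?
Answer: -108046135/201357 ≈ -536.59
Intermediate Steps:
Z = -201357 (Z = -167387 - 33970 = -201357)
T = 45
r = 96 (r = (0 + 6)*(-4)**2 = 6*16 = 96)
D = 538 (D = -2 + (96*45)/8 = -2 + (1/8)*4320 = -2 + 540 = 538)
-283931/Z - D = -283931/(-201357) - 1*538 = -283931*(-1/201357) - 538 = 283931/201357 - 538 = -108046135/201357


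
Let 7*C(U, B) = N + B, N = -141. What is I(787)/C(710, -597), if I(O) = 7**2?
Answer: -343/738 ≈ -0.46477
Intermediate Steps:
I(O) = 49
C(U, B) = -141/7 + B/7 (C(U, B) = (-141 + B)/7 = -141/7 + B/7)
I(787)/C(710, -597) = 49/(-141/7 + (1/7)*(-597)) = 49/(-141/7 - 597/7) = 49/(-738/7) = 49*(-7/738) = -343/738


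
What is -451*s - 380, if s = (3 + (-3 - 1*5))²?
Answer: -11655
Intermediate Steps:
s = 25 (s = (3 + (-3 - 5))² = (3 - 8)² = (-5)² = 25)
-451*s - 380 = -451*25 - 380 = -11275 - 380 = -11655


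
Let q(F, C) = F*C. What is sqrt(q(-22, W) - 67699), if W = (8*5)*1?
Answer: I*sqrt(68579) ≈ 261.88*I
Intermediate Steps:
W = 40 (W = 40*1 = 40)
q(F, C) = C*F
sqrt(q(-22, W) - 67699) = sqrt(40*(-22) - 67699) = sqrt(-880 - 67699) = sqrt(-68579) = I*sqrt(68579)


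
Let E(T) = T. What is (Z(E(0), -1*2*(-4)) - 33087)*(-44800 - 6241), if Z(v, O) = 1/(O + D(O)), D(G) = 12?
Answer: 33775820299/20 ≈ 1.6888e+9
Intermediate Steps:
Z(v, O) = 1/(12 + O) (Z(v, O) = 1/(O + 12) = 1/(12 + O))
(Z(E(0), -1*2*(-4)) - 33087)*(-44800 - 6241) = (1/(12 - 1*2*(-4)) - 33087)*(-44800 - 6241) = (1/(12 - 2*(-4)) - 33087)*(-51041) = (1/(12 + 8) - 33087)*(-51041) = (1/20 - 33087)*(-51041) = -661739/20*(-51041) = 33775820299/20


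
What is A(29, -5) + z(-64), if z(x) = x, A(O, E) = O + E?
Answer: -40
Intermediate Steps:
A(O, E) = E + O
A(29, -5) + z(-64) = (-5 + 29) - 64 = 24 - 64 = -40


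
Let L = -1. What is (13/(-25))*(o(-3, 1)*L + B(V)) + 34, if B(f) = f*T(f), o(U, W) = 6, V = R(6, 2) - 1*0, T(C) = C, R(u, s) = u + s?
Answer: 96/25 ≈ 3.8400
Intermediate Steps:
R(u, s) = s + u
V = 8 (V = (2 + 6) - 1*0 = 8 + 0 = 8)
B(f) = f² (B(f) = f*f = f²)
(13/(-25))*(o(-3, 1)*L + B(V)) + 34 = (13/(-25))*(6*(-1) + 8²) + 34 = (13*(-1/25))*(-6 + 64) + 34 = -13/25*58 + 34 = -754/25 + 34 = 96/25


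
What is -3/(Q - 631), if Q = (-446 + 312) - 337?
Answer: 3/1102 ≈ 0.0027223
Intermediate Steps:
Q = -471 (Q = -134 - 337 = -471)
-3/(Q - 631) = -3/(-471 - 631) = -3/(-1102) = -1/1102*(-3) = 3/1102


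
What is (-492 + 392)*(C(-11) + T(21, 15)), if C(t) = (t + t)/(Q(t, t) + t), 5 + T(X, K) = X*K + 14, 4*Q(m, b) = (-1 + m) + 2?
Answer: -879200/27 ≈ -32563.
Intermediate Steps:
Q(m, b) = 1/4 + m/4 (Q(m, b) = ((-1 + m) + 2)/4 = (1 + m)/4 = 1/4 + m/4)
T(X, K) = 9 + K*X (T(X, K) = -5 + (X*K + 14) = -5 + (K*X + 14) = -5 + (14 + K*X) = 9 + K*X)
C(t) = 2*t/(1/4 + 5*t/4) (C(t) = (t + t)/((1/4 + t/4) + t) = (2*t)/(1/4 + 5*t/4) = 2*t/(1/4 + 5*t/4))
(-492 + 392)*(C(-11) + T(21, 15)) = (-492 + 392)*(8*(-11)/(1 + 5*(-11)) + (9 + 15*21)) = -100*(8*(-11)/(1 - 55) + (9 + 315)) = -100*(8*(-11)/(-54) + 324) = -100*(8*(-11)*(-1/54) + 324) = -100*(44/27 + 324) = -100*8792/27 = -879200/27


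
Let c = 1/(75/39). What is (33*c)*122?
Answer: 52338/25 ≈ 2093.5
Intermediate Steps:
c = 13/25 (c = 1/(75*(1/39)) = 1/(25/13) = 13/25 ≈ 0.52000)
(33*c)*122 = (33*(13/25))*122 = (429/25)*122 = 52338/25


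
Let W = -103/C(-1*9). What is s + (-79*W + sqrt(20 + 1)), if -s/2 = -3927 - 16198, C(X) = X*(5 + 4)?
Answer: 3252113/81 + sqrt(21) ≈ 40154.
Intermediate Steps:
C(X) = 9*X (C(X) = X*9 = 9*X)
s = 40250 (s = -2*(-3927 - 16198) = -2*(-20125) = 40250)
W = 103/81 (W = -103/(9*(-1*9)) = -103/(9*(-9)) = -103/(-81) = -103*(-1/81) = 103/81 ≈ 1.2716)
s + (-79*W + sqrt(20 + 1)) = 40250 + (-79*103/81 + sqrt(20 + 1)) = 40250 + (-8137/81 + sqrt(21)) = 3252113/81 + sqrt(21)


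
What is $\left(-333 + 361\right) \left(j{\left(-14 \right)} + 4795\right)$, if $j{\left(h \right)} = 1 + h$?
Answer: $133896$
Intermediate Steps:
$\left(-333 + 361\right) \left(j{\left(-14 \right)} + 4795\right) = \left(-333 + 361\right) \left(\left(1 - 14\right) + 4795\right) = 28 \left(-13 + 4795\right) = 28 \cdot 4782 = 133896$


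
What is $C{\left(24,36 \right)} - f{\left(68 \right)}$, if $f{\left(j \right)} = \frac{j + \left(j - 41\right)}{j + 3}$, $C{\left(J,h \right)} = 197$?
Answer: $\frac{13892}{71} \approx 195.66$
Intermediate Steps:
$f{\left(j \right)} = \frac{-41 + 2 j}{3 + j}$ ($f{\left(j \right)} = \frac{j + \left(-41 + j\right)}{3 + j} = \frac{-41 + 2 j}{3 + j}$)
$C{\left(24,36 \right)} - f{\left(68 \right)} = 197 - \frac{-41 + 2 \cdot 68}{3 + 68} = 197 - \frac{-41 + 136}{71} = 197 - \frac{1}{71} \cdot 95 = 197 - \frac{95}{71} = \frac{13892}{71}$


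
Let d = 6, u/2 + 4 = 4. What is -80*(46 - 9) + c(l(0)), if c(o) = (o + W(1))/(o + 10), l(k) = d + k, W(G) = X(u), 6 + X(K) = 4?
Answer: -11839/4 ≈ -2959.8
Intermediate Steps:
u = 0 (u = -8 + 2*4 = -8 + 8 = 0)
X(K) = -2 (X(K) = -6 + 4 = -2)
W(G) = -2
l(k) = 6 + k
c(o) = (-2 + o)/(10 + o) (c(o) = (o - 2)/(o + 10) = (-2 + o)/(10 + o))
-80*(46 - 9) + c(l(0)) = -80*(46 - 9) + (-2 + (6 + 0))/(10 + (6 + 0)) = -80*37 + (-2 + 6)/(10 + 6) = -2960 + 4/16 = -2960 + (1/16)*4 = -2960 + 1/4 = -11839/4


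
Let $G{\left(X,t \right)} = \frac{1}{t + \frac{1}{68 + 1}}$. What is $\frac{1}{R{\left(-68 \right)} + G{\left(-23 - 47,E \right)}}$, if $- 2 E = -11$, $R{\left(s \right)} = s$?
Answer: $- \frac{761}{51610} \approx -0.014745$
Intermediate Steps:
$E = \frac{11}{2}$ ($E = \left(- \frac{1}{2}\right) \left(-11\right) = \frac{11}{2} \approx 5.5$)
$G{\left(X,t \right)} = \frac{1}{\frac{1}{69} + t}$ ($G{\left(X,t \right)} = \frac{1}{t + \frac{1}{69}} = \frac{1}{\frac{1}{69} + t}$)
$\frac{1}{R{\left(-68 \right)} + G{\left(-23 - 47,E \right)}} = \frac{1}{-68 + \frac{69}{1 + 69 \cdot \frac{11}{2}}} = \frac{1}{-68 + \frac{69}{1 + \frac{759}{2}}} = \frac{1}{-68 + \frac{69}{\frac{761}{2}}} = \frac{1}{-68 + 69 \cdot \frac{2}{761}} = \frac{1}{-68 + \frac{138}{761}} = \frac{1}{- \frac{51610}{761}} = - \frac{761}{51610}$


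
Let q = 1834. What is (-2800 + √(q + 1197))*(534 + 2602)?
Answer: -8780800 + 3136*√3031 ≈ -8.6081e+6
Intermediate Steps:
(-2800 + √(q + 1197))*(534 + 2602) = (-2800 + √(1834 + 1197))*(534 + 2602) = (-2800 + √3031)*3136 = -8780800 + 3136*√3031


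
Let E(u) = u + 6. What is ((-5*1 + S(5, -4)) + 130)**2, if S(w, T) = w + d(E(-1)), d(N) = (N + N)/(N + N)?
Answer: 17161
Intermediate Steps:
E(u) = 6 + u
d(N) = 1 (d(N) = (2*N)/((2*N)) = (2*N)*(1/(2*N)) = 1)
S(w, T) = 1 + w (S(w, T) = w + 1 = 1 + w)
((-5*1 + S(5, -4)) + 130)**2 = ((-5*1 + (1 + 5)) + 130)**2 = ((-5 + 6) + 130)**2 = (1 + 130)**2 = 131**2 = 17161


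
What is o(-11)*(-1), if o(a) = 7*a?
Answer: 77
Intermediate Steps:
o(-11)*(-1) = (7*(-11))*(-1) = -77*(-1) = 77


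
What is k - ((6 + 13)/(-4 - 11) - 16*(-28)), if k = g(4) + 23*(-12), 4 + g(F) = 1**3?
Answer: -10886/15 ≈ -725.73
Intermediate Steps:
g(F) = -3 (g(F) = -4 + 1**3 = -4 + 1 = -3)
k = -279 (k = -3 + 23*(-12) = -3 - 276 = -279)
k - ((6 + 13)/(-4 - 11) - 16*(-28)) = -279 - ((6 + 13)/(-4 - 11) - 16*(-28)) = -279 - (19/(-15) + 448) = -279 - (19*(-1/15) + 448) = -279 - (-19/15 + 448) = -279 - 1*6701/15 = -279 - 6701/15 = -10886/15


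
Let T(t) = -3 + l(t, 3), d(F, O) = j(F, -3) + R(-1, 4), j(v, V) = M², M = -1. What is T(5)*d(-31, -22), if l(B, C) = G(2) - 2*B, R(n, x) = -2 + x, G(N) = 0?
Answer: -39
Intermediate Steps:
j(v, V) = 1 (j(v, V) = (-1)² = 1)
d(F, O) = 3 (d(F, O) = 1 + (-2 + 4) = 1 + 2 = 3)
l(B, C) = -2*B (l(B, C) = 0 - 2*B = -2*B)
T(t) = -3 - 2*t
T(5)*d(-31, -22) = (-3 - 2*5)*3 = (-3 - 10)*3 = -13*3 = -39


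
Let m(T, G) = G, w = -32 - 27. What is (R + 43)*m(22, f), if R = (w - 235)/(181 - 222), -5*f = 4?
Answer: -8228/205 ≈ -40.137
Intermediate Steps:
f = -⅘ (f = -⅕*4 = -⅘ ≈ -0.80000)
w = -59
R = 294/41 (R = (-59 - 235)/(181 - 222) = -294/(-41) = -294*(-1/41) = 294/41 ≈ 7.1707)
(R + 43)*m(22, f) = (294/41 + 43)*(-⅘) = (2057/41)*(-⅘) = -8228/205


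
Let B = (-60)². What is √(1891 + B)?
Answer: 17*√19 ≈ 74.101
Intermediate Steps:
B = 3600
√(1891 + B) = √(1891 + 3600) = √5491 = 17*√19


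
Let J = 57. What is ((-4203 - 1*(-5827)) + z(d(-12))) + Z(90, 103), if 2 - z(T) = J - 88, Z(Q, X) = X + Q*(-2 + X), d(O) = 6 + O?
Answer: 10850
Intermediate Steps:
z(T) = 33 (z(T) = 2 - (57 - 88) = 2 - 1*(-31) = 2 + 31 = 33)
((-4203 - 1*(-5827)) + z(d(-12))) + Z(90, 103) = ((-4203 - 1*(-5827)) + 33) + (103 - 2*90 + 90*103) = ((-4203 + 5827) + 33) + (103 - 180 + 9270) = (1624 + 33) + 9193 = 1657 + 9193 = 10850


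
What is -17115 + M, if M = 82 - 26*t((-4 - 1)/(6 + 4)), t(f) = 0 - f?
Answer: -17046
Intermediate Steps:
t(f) = -f
M = 69 (M = 82 - (-26)*(-4 - 1)/(6 + 4) = 82 - (-26)*(-5/10) = 82 - (-26)*(-5*1/10) = 82 - (-26)*(-1)/2 = 82 - 26*1/2 = 82 - 13 = 69)
-17115 + M = -17115 + 69 = -17046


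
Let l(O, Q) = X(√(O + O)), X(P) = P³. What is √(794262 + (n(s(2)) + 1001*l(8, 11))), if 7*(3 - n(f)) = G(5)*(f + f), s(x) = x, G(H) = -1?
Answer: √42058149/7 ≈ 926.46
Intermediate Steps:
l(O, Q) = 2*√2*O^(3/2) (l(O, Q) = (√(O + O))³ = (√(2*O))³ = (√2*√O)³ = 2*√2*O^(3/2))
n(f) = 3 + 2*f/7 (n(f) = 3 - (-1)*(f + f)/7 = 3 - (-1)*2*f/7 = 3 - (-2)*f/7 = 3 + 2*f/7)
√(794262 + (n(s(2)) + 1001*l(8, 11))) = √(794262 + ((3 + (2/7)*2) + 1001*(2*√2*8^(3/2)))) = √(794262 + ((3 + 4/7) + 1001*(2*√2*(16*√2)))) = √(794262 + (25/7 + 1001*64)) = √(794262 + (25/7 + 64064)) = √(794262 + 448473/7) = √(6008307/7) = √42058149/7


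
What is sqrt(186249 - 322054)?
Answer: I*sqrt(135805) ≈ 368.52*I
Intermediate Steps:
sqrt(186249 - 322054) = sqrt(-135805) = I*sqrt(135805)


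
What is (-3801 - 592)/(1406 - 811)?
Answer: -4393/595 ≈ -7.3832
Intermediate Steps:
(-3801 - 592)/(1406 - 811) = -4393/595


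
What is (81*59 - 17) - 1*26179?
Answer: -21417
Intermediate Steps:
(81*59 - 17) - 1*26179 = (4779 - 17) - 26179 = 4762 - 26179 = -21417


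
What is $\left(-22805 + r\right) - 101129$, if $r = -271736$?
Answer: $-395670$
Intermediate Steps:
$\left(-22805 + r\right) - 101129 = \left(-22805 - 271736\right) - 101129 = -294541 - 101129 = -395670$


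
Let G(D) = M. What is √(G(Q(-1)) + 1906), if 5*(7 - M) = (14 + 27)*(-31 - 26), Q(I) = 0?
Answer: √59510/5 ≈ 48.789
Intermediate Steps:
M = 2372/5 (M = 7 - (14 + 27)*(-31 - 26)/5 = 7 - 41*(-57)/5 = 7 - ⅕*(-2337) = 7 + 2337/5 = 2372/5 ≈ 474.40)
G(D) = 2372/5
√(G(Q(-1)) + 1906) = √(2372/5 + 1906) = √(11902/5) = √59510/5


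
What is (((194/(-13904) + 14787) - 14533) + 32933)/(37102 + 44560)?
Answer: 230715927/567714224 ≈ 0.40639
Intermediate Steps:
(((194/(-13904) + 14787) - 14533) + 32933)/(37102 + 44560) = (((194*(-1/13904) + 14787) - 14533) + 32933)/81662 = (((-97/6952 + 14787) - 14533) + 32933)*(1/81662) = ((102799127/6952 - 14533) + 32933)*(1/81662) = (1765711/6952 + 32933)*(1/81662) = (230715927/6952)*(1/81662) = 230715927/567714224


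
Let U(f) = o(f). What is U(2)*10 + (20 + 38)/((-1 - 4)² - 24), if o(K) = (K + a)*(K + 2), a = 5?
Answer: 338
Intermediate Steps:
o(K) = (2 + K)*(5 + K) (o(K) = (K + 5)*(K + 2) = (5 + K)*(2 + K) = (2 + K)*(5 + K))
U(f) = 10 + f² + 7*f
U(2)*10 + (20 + 38)/((-1 - 4)² - 24) = (10 + 2² + 7*2)*10 + (20 + 38)/((-1 - 4)² - 24) = (10 + 4 + 14)*10 + 58/((-5)² - 24) = 28*10 + 58/(25 - 24) = 280 + 58/1 = 280 + 58*1 = 280 + 58 = 338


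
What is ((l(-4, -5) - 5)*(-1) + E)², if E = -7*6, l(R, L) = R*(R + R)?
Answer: 4761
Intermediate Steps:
l(R, L) = 2*R² (l(R, L) = R*(2*R) = 2*R²)
E = -42
((l(-4, -5) - 5)*(-1) + E)² = ((2*(-4)² - 5)*(-1) - 42)² = ((2*16 - 5)*(-1) - 42)² = ((32 - 5)*(-1) - 42)² = (27*(-1) - 42)² = (-27 - 42)² = (-69)² = 4761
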